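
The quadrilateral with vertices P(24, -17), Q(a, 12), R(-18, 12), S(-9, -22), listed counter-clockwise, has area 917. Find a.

Write out the shoelace sum; only the two edges meeting at Q involve a:
2·Area = [(24·12 − a·(-17)) + (a·12 − (-18)·12)] + 1185
       = 29·a + 1689 = 1834
⇒ a = 5.

5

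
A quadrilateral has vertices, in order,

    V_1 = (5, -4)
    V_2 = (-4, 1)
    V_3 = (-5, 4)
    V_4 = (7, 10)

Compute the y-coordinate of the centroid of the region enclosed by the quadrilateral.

Apply the surveyor's formula. First the cross-terms c_i = x_i·y_{i+1} − x_{i+1}·y_i:
  -11, -11, -78, -78  ⇒  2A = -178, A = -89.
Then Σ (y_i + y_{i+1})·c_i = -1582, so ȳ = -1582 / (6·(-89)) = 791/267.

791/267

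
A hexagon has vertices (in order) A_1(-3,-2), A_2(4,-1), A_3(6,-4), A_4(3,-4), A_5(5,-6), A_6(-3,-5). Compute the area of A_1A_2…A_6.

A_1→A_2: (-3)(-1) − (4)(-2) = 11
A_2→A_3: (4)(-4) − (6)(-1) = -10
A_3→A_4: (6)(-4) − (3)(-4) = -12
A_4→A_5: (3)(-6) − (5)(-4) = 2
A_5→A_6: (5)(-5) − (-3)(-6) = -43
A_6→A_1: (-3)(-2) − (-3)(-5) = -9
Σ = -61
Area = |Σ|/2 = 30.5.

30.5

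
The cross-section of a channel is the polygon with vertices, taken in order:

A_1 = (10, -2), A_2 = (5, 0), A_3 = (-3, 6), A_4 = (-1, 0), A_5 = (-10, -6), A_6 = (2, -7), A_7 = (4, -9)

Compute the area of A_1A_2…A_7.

Σ = (10) + (30) + (6) + (6) + (82) + (10) + (82) = 226
Area = |Σ|/2 = 113.

113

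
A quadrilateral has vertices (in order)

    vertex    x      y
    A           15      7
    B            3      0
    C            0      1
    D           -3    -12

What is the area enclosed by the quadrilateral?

Apply the shoelace formula: 2A = Σ (x_i·y_{i+1} − x_{i+1}·y_i), indices taken mod 4.
Σ = (-21) + (3) + (3) + (159) = 144
Area = |Σ|/2 = 72.

72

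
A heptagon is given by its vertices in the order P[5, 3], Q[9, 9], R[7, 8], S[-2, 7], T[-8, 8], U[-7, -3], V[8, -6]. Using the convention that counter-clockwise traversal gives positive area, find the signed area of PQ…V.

166

Apply Gauss's area formula: 2A = Σ (x_i·y_{i+1} − x_{i+1}·y_i), indices taken mod 7.
P→Q: (5)(9) − (9)(3) = 18
Q→R: (9)(8) − (7)(9) = 9
R→S: (7)(7) − (-2)(8) = 65
S→T: (-2)(8) − (-8)(7) = 40
T→U: (-8)(-3) − (-7)(8) = 80
U→V: (-7)(-6) − (8)(-3) = 66
V→P: (8)(3) − (5)(-6) = 54
Σ = 332
Signed area = Σ/2 = 166 (positive ⇒ counter-clockwise traversal).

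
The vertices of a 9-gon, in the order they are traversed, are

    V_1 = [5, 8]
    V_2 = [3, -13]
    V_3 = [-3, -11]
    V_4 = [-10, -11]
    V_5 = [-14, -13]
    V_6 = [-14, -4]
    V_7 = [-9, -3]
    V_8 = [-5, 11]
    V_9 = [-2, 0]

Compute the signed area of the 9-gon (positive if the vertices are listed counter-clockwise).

Apply the shoelace formula: 2A = Σ (x_i·y_{i+1} − x_{i+1}·y_i), indices taken mod 9.
Σ = (-89) + (-72) + (-77) + (-24) + (-126) + (6) + (-114) + (22) + (-16) = -490
Signed area = Σ/2 = -245 (negative ⇒ clockwise traversal).

-245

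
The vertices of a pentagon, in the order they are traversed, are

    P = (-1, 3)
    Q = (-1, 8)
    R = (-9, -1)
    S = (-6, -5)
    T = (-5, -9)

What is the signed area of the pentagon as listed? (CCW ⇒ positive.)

56

Apply Gauss's area formula: 2A = Σ (x_i·y_{i+1} − x_{i+1}·y_i), indices taken mod 5.
P→Q: (-1)(8) − (-1)(3) = -5
Q→R: (-1)(-1) − (-9)(8) = 73
R→S: (-9)(-5) − (-6)(-1) = 39
S→T: (-6)(-9) − (-5)(-5) = 29
T→P: (-5)(3) − (-1)(-9) = -24
Σ = 112
Signed area = Σ/2 = 56 (positive ⇒ counter-clockwise traversal).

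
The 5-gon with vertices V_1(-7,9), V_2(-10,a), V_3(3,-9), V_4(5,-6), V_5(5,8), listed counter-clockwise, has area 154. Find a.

The doubled signed area Σ (x_i y_{i+1} − x_{i+1} y_i) is linear in a.
With a=0 it equals 378; the coefficient of a is -10 (from the two edges through V_2).
So -10·a + 378 = 2·154 = 308 ⇒ a = 7.

7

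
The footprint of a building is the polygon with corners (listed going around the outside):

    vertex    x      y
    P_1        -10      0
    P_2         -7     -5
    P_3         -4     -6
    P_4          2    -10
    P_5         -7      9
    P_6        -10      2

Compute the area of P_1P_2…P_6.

Cross-terms: 50, 22, 52, -52, 76, 20  ⇒  Σ = 168
Area = |Σ|/2 = 84.

84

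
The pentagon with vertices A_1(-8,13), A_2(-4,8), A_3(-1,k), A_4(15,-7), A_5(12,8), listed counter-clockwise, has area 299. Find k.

-9

The doubled signed area Σ (x_i y_{i+1} − x_{i+1} y_i) is linear in k.
With k=0 it equals 427; the coefficient of k is -19 (from the two edges through A_3).
So -19·k + 427 = 2·299 = 598 ⇒ k = -9.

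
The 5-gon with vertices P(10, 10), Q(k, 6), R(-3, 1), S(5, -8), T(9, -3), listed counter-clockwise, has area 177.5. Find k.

-9

Write out the shoelace sum; only the two edges meeting at Q involve k:
2·Area = [(10·6 − k·10) + (k·1 − (-3)·6)] + 196
       = -9·k + 274 = 355
⇒ k = -9.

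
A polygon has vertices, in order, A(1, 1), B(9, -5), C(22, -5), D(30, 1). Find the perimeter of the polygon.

|AB| = √((8)² + (-6)²) = √100 = 10
|BC| = √((13)² + (0)²) = √169 = 13
|CD| = √((8)² + (6)²) = √100 = 10
|DA| = √((-29)² + (0)²) = √841 = 29
Perimeter = 10 + 13 + 10 + 29 = 62.

62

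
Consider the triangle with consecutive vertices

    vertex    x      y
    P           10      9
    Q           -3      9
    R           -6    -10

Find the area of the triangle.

Apply the shoelace formula: 2A = Σ (x_i·y_{i+1} − x_{i+1}·y_i), indices taken mod 3.
P→Q: (10)(9) − (-3)(9) = 117
Q→R: (-3)(-10) − (-6)(9) = 84
R→P: (-6)(9) − (10)(-10) = 46
Σ = 247
Area = |Σ|/2 = 123.5.

123.5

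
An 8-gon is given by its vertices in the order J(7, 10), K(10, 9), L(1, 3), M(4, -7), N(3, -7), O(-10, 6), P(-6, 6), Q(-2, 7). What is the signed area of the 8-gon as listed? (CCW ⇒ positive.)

J→K: (7)(9) − (10)(10) = -37
K→L: (10)(3) − (1)(9) = 21
L→M: (1)(-7) − (4)(3) = -19
M→N: (4)(-7) − (3)(-7) = -7
N→O: (3)(6) − (-10)(-7) = -52
O→P: (-10)(6) − (-6)(6) = -24
P→Q: (-6)(7) − (-2)(6) = -30
Q→J: (-2)(10) − (7)(7) = -69
Σ = -217
Signed area = Σ/2 = -108.5 (negative ⇒ clockwise traversal).

-108.5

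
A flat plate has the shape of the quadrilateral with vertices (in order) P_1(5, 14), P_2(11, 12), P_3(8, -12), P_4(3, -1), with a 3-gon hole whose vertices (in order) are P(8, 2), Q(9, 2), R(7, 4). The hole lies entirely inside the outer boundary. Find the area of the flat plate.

Outer boundary:
Apply the shoelace formula: 2A = Σ (x_i·y_{i+1} − x_{i+1}·y_i), indices taken mod 4.
Σ = (-94) + (-228) + (28) + (47) = -247
Area = |Σ|/2 = 123.5.
Hole:
Apply the surveyor's formula: 2A = Σ (x_i·y_{i+1} − x_{i+1}·y_i), indices taken mod 3.
Σ = (-2) + (22) + (-18) = 2
Area = |Σ|/2 = 1.
Net area = 123.5 − 1 = 122.5.

122.5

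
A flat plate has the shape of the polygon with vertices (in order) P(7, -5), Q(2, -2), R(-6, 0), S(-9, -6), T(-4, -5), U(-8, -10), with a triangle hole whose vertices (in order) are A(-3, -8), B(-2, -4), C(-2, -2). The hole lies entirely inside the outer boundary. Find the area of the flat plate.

Outer boundary:
Apply the surveyor's formula: 2A = Σ (x_i·y_{i+1} − x_{i+1}·y_i), indices taken mod 6.
Cross-terms: -4, -12, 36, 21, 0, 110  ⇒  Σ = 151
Area = |Σ|/2 = 75.5.
Hole:
Cross-terms: -4, -4, 10  ⇒  Σ = 2
Area = |Σ|/2 = 1.
Net area = 75.5 − 1 = 74.5.

74.5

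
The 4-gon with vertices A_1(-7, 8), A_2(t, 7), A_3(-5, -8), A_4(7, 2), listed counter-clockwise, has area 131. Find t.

The doubled signed area Σ (x_i y_{i+1} − x_{i+1} y_i) is linear in t.
With t=0 it equals 102; the coefficient of t is -16 (from the two edges through A_2).
So -16·t + 102 = 2·131 = 262 ⇒ t = -10.

-10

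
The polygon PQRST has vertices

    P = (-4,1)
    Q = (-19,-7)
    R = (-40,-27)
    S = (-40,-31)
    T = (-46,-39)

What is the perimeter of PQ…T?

118

|PQ| = √((-15)² + (-8)²) = √289 = 17
|QR| = √((-21)² + (-20)²) = √841 = 29
|RS| = √((0)² + (-4)²) = √16 = 4
|ST| = √((-6)² + (-8)²) = √100 = 10
|TP| = √((42)² + (40)²) = √3364 = 58
Perimeter = 17 + 29 + 4 + 10 + 58 = 118.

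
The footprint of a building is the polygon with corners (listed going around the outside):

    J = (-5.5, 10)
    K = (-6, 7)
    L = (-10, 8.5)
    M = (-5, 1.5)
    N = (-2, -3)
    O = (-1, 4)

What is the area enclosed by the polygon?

Apply the surveyor's formula: 2A = Σ (x_i·y_{i+1} − x_{i+1}·y_i), indices taken mod 6.
J→K: (-5.5)(7) − (-6)(10) = 21.5
K→L: (-6)(8.5) − (-10)(7) = 19
L→M: (-10)(1.5) − (-5)(8.5) = 27.5
M→N: (-5)(-3) − (-2)(1.5) = 18
N→O: (-2)(4) − (-1)(-3) = -11
O→J: (-1)(10) − (-5.5)(4) = 12
Σ = 87
Area = |Σ|/2 = 43.5.

43.5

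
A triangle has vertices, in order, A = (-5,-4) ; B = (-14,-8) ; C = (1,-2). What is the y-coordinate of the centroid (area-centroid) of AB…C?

-14/3

Apply the shoelace (surveyor's) formula. First the cross-terms c_i = x_i·y_{i+1} − x_{i+1}·y_i:
  -16, 36, -14  ⇒  2A = 6, A = 3.
Then Σ (y_i + y_{i+1})·c_i = -84, so ȳ = -84 / (6·3) = -14/3.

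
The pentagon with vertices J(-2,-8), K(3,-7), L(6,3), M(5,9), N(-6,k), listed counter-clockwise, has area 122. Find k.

Write out the shoelace sum; only the two edges meeting at N involve k:
2·Area = [(5·k − (-6)·9) + ((-6)·(-8) − (-2)·k)] + 128
       = 7·k + 230 = 244
⇒ k = 2.

2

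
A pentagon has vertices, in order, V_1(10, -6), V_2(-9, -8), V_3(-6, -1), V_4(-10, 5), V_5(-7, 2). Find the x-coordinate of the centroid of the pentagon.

-41/24

Apply the shoelace formula. First the cross-terms c_i = x_i·y_{i+1} − x_{i+1}·y_i:
  -134, -39, -40, 15, 22  ⇒  2A = -176, A = -88.
Then Σ (x_i + x_{i+1})·c_i = 902, so x̄ = 902 / (6·(-88)) = -41/24.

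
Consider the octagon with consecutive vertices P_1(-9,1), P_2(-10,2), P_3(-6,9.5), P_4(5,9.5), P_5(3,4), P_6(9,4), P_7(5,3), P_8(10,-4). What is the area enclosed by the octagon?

Apply the surveyor's formula: 2A = Σ (x_i·y_{i+1} − x_{i+1}·y_i), indices taken mod 8.
Cross-terms: -8, -83, -104.5, -8.5, -24, 7, -50, -26  ⇒  Σ = -297
Area = |Σ|/2 = 148.5.

148.5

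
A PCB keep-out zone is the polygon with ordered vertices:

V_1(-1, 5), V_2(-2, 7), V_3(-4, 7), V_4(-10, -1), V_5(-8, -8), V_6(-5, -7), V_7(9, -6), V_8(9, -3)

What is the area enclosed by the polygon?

V_1→V_2: (-1)(7) − (-2)(5) = 3
V_2→V_3: (-2)(7) − (-4)(7) = 14
V_3→V_4: (-4)(-1) − (-10)(7) = 74
V_4→V_5: (-10)(-8) − (-8)(-1) = 72
V_5→V_6: (-8)(-7) − (-5)(-8) = 16
V_6→V_7: (-5)(-6) − (9)(-7) = 93
V_7→V_8: (9)(-3) − (9)(-6) = 27
V_8→V_1: (9)(5) − (-1)(-3) = 42
Σ = 341
Area = |Σ|/2 = 170.5.

170.5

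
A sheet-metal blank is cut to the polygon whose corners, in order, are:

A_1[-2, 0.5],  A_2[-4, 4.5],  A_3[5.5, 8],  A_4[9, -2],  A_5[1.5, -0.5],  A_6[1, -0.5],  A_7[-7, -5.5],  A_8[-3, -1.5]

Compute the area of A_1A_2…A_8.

Cross-terms: -7, -56.75, -83, -1.5, -0.25, -9, -6, -4.5  ⇒  Σ = -168
Area = |Σ|/2 = 84.

84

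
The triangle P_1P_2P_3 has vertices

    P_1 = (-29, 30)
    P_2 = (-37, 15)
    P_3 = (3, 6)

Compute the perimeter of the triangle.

98

|P_1P_2| = √((-8)² + (-15)²) = √289 = 17
|P_2P_3| = √((40)² + (-9)²) = √1681 = 41
|P_3P_1| = √((-32)² + (24)²) = √1600 = 40
Perimeter = 17 + 41 + 40 = 98.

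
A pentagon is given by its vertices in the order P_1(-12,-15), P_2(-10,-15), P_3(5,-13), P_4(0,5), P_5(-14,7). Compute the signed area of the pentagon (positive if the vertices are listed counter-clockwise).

Apply the shoelace (surveyor's) formula: 2A = Σ (x_i·y_{i+1} − x_{i+1}·y_i), indices taken mod 5.
Cross-terms: 30, 205, 25, 70, 294  ⇒  Σ = 624
Signed area = Σ/2 = 312 (positive ⇒ counter-clockwise traversal).

312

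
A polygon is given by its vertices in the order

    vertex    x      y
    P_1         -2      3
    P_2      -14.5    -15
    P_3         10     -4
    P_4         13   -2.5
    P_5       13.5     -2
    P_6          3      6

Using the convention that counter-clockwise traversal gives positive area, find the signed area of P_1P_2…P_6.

212.125

Σ = (73.5) + (208) + (27) + (7.75) + (87) + (21) = 424.25
Signed area = Σ/2 = 212.125 (positive ⇒ counter-clockwise traversal).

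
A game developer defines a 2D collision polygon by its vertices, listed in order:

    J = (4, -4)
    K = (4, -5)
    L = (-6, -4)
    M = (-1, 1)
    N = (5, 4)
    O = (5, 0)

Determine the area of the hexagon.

54.5

Σ = (-4) + (-46) + (-10) + (-9) + (-20) + (-20) = -109
Area = |Σ|/2 = 54.5.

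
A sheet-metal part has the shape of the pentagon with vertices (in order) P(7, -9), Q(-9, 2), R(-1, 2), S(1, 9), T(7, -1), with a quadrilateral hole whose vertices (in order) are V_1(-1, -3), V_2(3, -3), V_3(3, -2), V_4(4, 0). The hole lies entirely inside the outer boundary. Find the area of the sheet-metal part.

101.5

Outer boundary:
Apply the shoelace (surveyor's) formula: 2A = Σ (x_i·y_{i+1} − x_{i+1}·y_i), indices taken mod 5.
P→Q: (7)(2) − (-9)(-9) = -67
Q→R: (-9)(2) − (-1)(2) = -16
R→S: (-1)(9) − (1)(2) = -11
S→T: (1)(-1) − (7)(9) = -64
T→P: (7)(-9) − (7)(-1) = -56
Σ = -214
Area = |Σ|/2 = 107.
Hole:
Apply the shoelace (surveyor's) formula: 2A = Σ (x_i·y_{i+1} − x_{i+1}·y_i), indices taken mod 4.
Σ = (12) + (3) + (8) + (-12) = 11
Area = |Σ|/2 = 5.5.
Net area = 107 − 5.5 = 101.5.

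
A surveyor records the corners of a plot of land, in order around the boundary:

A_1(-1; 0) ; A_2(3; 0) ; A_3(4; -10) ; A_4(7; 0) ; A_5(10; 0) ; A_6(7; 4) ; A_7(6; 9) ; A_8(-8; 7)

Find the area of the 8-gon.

120

Apply Gauss's area formula: 2A = Σ (x_i·y_{i+1} − x_{i+1}·y_i), indices taken mod 8.
Σ = (0) + (-30) + (70) + (0) + (40) + (39) + (114) + (7) = 240
Area = |Σ|/2 = 120.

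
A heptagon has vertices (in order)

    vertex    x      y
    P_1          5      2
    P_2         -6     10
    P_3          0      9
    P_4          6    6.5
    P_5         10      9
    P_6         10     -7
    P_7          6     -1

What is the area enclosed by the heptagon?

84

Apply Gauss's area formula: 2A = Σ (x_i·y_{i+1} − x_{i+1}·y_i), indices taken mod 7.
Cross-terms: 62, -54, -54, -11, -160, 32, 17  ⇒  Σ = -168
Area = |Σ|/2 = 84.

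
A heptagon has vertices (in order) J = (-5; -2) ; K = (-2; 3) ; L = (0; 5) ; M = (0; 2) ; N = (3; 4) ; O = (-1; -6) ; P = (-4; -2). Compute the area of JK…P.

Apply Gauss's area formula: 2A = Σ (x_i·y_{i+1} − x_{i+1}·y_i), indices taken mod 7.
J→K: (-5)(3) − (-2)(-2) = -19
K→L: (-2)(5) − (0)(3) = -10
L→M: (0)(2) − (0)(5) = 0
M→N: (0)(4) − (3)(2) = -6
N→O: (3)(-6) − (-1)(4) = -14
O→P: (-1)(-2) − (-4)(-6) = -22
P→J: (-4)(-2) − (-5)(-2) = -2
Σ = -73
Area = |Σ|/2 = 36.5.

36.5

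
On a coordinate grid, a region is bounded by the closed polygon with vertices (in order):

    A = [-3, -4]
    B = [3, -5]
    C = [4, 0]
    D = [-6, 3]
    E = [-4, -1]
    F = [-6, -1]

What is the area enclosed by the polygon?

48

Apply the shoelace formula: 2A = Σ (x_i·y_{i+1} − x_{i+1}·y_i), indices taken mod 6.
Σ = (27) + (20) + (12) + (18) + (-2) + (21) = 96
Area = |Σ|/2 = 48.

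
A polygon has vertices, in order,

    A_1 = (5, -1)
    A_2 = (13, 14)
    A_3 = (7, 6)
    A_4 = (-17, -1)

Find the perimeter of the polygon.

74

|A_1A_2| = √((8)² + (15)²) = √289 = 17
|A_2A_3| = √((-6)² + (-8)²) = √100 = 10
|A_3A_4| = √((-24)² + (-7)²) = √625 = 25
|A_4A_1| = √((22)² + (0)²) = √484 = 22
Perimeter = 17 + 10 + 25 + 22 = 74.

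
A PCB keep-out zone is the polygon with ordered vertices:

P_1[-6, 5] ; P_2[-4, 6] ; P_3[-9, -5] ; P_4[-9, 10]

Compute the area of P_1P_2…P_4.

Apply the shoelace (surveyor's) formula: 2A = Σ (x_i·y_{i+1} − x_{i+1}·y_i), indices taken mod 4.
P_1→P_2: (-6)(6) − (-4)(5) = -16
P_2→P_3: (-4)(-5) − (-9)(6) = 74
P_3→P_4: (-9)(10) − (-9)(-5) = -135
P_4→P_1: (-9)(5) − (-6)(10) = 15
Σ = -62
Area = |Σ|/2 = 31.

31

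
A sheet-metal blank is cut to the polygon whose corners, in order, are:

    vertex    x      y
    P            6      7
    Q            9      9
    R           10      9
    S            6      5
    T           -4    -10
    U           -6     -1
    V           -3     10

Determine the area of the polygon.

Σ = (-9) + (-9) + (-4) + (-40) + (-56) + (-63) + (-81) = -262
Area = |Σ|/2 = 131.

131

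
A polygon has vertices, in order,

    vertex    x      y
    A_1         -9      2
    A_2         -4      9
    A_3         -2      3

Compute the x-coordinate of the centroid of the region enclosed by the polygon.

Apply the surveyor's formula. First the cross-terms c_i = x_i·y_{i+1} − x_{i+1}·y_i:
  -73, 6, 23  ⇒  2A = -44, A = -22.
Then Σ (x_i + x_{i+1})·c_i = 660, so x̄ = 660 / (6·(-22)) = -5.

-5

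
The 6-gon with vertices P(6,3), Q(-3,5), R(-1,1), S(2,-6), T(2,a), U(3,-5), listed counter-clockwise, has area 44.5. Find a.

-3

Write out the shoelace sum; only the two edges meeting at T involve a:
2·Area = [(2·a − 2·(-6)) + (2·(-5) − 3·a)] + 84
       = -1·a + 86 = 89
⇒ a = -3.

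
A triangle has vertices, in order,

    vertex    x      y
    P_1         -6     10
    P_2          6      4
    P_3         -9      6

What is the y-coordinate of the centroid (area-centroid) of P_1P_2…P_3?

20/3

Apply the shoelace formula. First the cross-terms c_i = x_i·y_{i+1} − x_{i+1}·y_i:
  -84, 72, -54  ⇒  2A = -66, A = -33.
Then Σ (y_i + y_{i+1})·c_i = -1320, so ȳ = -1320 / (6·(-33)) = 20/3.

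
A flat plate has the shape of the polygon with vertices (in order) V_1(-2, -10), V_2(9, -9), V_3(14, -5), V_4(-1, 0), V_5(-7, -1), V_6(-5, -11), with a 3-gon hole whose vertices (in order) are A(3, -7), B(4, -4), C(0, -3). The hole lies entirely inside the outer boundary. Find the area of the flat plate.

Outer boundary:
Σ = (108) + (81) + (-5) + (1) + (72) + (28) = 285
Area = |Σ|/2 = 142.5.
Hole:
Apply the surveyor's formula: 2A = Σ (x_i·y_{i+1} − x_{i+1}·y_i), indices taken mod 3.
Cross-terms: 16, -12, 9  ⇒  Σ = 13
Area = |Σ|/2 = 6.5.
Net area = 142.5 − 6.5 = 136.

136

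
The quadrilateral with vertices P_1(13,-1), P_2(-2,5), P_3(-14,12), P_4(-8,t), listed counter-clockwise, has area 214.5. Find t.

The doubled signed area Σ (x_i y_{i+1} − x_{i+1} y_i) is linear in t.
With t=0 it equals 213; the coefficient of t is -27 (from the two edges through P_4).
So -27·t + 213 = 2·214.5 = 429 ⇒ t = -8.

-8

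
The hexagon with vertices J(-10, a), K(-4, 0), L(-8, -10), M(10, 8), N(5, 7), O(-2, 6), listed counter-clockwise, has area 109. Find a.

4

The doubled signed area Σ (x_i y_{i+1} − x_{i+1} y_i) is linear in a.
With a=0 it equals 210; the coefficient of a is 2 (from the two edges through J).
So 2·a + 210 = 2·109 = 218 ⇒ a = 4.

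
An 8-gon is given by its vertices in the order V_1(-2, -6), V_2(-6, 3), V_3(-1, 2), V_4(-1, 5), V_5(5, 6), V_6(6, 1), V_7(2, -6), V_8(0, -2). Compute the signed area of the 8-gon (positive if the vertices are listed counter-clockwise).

Apply the shoelace (surveyor's) formula: 2A = Σ (x_i·y_{i+1} − x_{i+1}·y_i), indices taken mod 8.
Cross-terms: -42, -9, -3, -31, -31, -38, -4, -4  ⇒  Σ = -162
Signed area = Σ/2 = -81 (negative ⇒ clockwise traversal).

-81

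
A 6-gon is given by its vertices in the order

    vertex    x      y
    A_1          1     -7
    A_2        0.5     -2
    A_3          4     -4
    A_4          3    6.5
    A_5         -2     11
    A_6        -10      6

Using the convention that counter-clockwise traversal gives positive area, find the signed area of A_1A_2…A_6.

126.75

Apply the shoelace formula: 2A = Σ (x_i·y_{i+1} − x_{i+1}·y_i), indices taken mod 6.
A_1→A_2: (1)(-2) − (0.5)(-7) = 1.5
A_2→A_3: (0.5)(-4) − (4)(-2) = 6
A_3→A_4: (4)(6.5) − (3)(-4) = 38
A_4→A_5: (3)(11) − (-2)(6.5) = 46
A_5→A_6: (-2)(6) − (-10)(11) = 98
A_6→A_1: (-10)(-7) − (1)(6) = 64
Σ = 253.5
Signed area = Σ/2 = 126.75 (positive ⇒ counter-clockwise traversal).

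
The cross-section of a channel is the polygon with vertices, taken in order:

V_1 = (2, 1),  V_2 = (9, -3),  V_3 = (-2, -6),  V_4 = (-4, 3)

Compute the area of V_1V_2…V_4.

Σ = (-15) + (-60) + (-30) + (-10) = -115
Area = |Σ|/2 = 57.5.

57.5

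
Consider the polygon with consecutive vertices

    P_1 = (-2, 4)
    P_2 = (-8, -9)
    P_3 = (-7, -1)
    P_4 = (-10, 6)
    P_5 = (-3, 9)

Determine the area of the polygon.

61.5

Apply Gauss's area formula: 2A = Σ (x_i·y_{i+1} − x_{i+1}·y_i), indices taken mod 5.
Cross-terms: 50, -55, -52, -72, 6  ⇒  Σ = -123
Area = |Σ|/2 = 61.5.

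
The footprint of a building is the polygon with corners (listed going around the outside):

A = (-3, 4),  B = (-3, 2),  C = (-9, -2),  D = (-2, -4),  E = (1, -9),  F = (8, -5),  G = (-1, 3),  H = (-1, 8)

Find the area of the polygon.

Apply the shoelace (surveyor's) formula: 2A = Σ (x_i·y_{i+1} − x_{i+1}·y_i), indices taken mod 8.
Cross-terms: 6, 24, 32, 22, 67, 19, -5, 20  ⇒  Σ = 185
Area = |Σ|/2 = 92.5.

92.5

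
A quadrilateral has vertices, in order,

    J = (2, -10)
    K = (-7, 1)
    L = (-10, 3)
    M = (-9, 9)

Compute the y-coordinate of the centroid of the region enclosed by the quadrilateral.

Apply Gauss's area formula. First the cross-terms c_i = x_i·y_{i+1} − x_{i+1}·y_i:
  -68, -11, -63, 72  ⇒  2A = -70, A = -35.
Then Σ (y_i + y_{i+1})·c_i = -260, so ȳ = -260 / (6·(-35)) = 26/21.

26/21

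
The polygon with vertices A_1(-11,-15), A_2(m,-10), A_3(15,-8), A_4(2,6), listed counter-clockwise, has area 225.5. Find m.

The doubled signed area Σ (x_i y_{i+1} − x_{i+1} y_i) is linear in m.
With m=0 it equals 402; the coefficient of m is 7 (from the two edges through A_2).
So 7·m + 402 = 2·225.5 = 451 ⇒ m = 7.

7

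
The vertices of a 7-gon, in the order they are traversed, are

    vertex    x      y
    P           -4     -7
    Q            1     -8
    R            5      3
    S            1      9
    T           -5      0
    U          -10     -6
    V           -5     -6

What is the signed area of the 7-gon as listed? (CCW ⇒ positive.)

120

Apply Gauss's area formula: 2A = Σ (x_i·y_{i+1} − x_{i+1}·y_i), indices taken mod 7.
Σ = (39) + (43) + (42) + (45) + (30) + (30) + (11) = 240
Signed area = Σ/2 = 120 (positive ⇒ counter-clockwise traversal).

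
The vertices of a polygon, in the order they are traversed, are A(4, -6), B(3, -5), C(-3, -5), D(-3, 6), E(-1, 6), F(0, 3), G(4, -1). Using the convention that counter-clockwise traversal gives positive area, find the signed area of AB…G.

Apply Gauss's area formula: 2A = Σ (x_i·y_{i+1} − x_{i+1}·y_i), indices taken mod 7.
A→B: (4)(-5) − (3)(-6) = -2
B→C: (3)(-5) − (-3)(-5) = -30
C→D: (-3)(6) − (-3)(-5) = -33
D→E: (-3)(6) − (-1)(6) = -12
E→F: (-1)(3) − (0)(6) = -3
F→G: (0)(-1) − (4)(3) = -12
G→A: (4)(-6) − (4)(-1) = -20
Σ = -112
Signed area = Σ/2 = -56 (negative ⇒ clockwise traversal).

-56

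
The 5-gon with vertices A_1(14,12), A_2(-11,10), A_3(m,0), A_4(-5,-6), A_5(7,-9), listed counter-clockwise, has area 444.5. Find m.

-20

The doubled signed area Σ (x_i y_{i+1} − x_{i+1} y_i) is linear in m.
With m=0 it equals 569; the coefficient of m is -16 (from the two edges through A_3).
So -16·m + 569 = 2·444.5 = 889 ⇒ m = -20.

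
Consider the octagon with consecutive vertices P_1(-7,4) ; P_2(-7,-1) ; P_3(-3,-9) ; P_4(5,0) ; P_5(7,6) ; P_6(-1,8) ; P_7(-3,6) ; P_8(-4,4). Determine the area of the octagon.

137

Apply the surveyor's formula: 2A = Σ (x_i·y_{i+1} − x_{i+1}·y_i), indices taken mod 8.
Σ = (35) + (60) + (45) + (30) + (62) + (18) + (12) + (12) = 274
Area = |Σ|/2 = 137.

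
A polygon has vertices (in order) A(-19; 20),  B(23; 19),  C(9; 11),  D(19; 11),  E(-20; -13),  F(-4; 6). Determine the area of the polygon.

507

Apply the shoelace formula: 2A = Σ (x_i·y_{i+1} − x_{i+1}·y_i), indices taken mod 6.
A→B: (-19)(19) − (23)(20) = -821
B→C: (23)(11) − (9)(19) = 82
C→D: (9)(11) − (19)(11) = -110
D→E: (19)(-13) − (-20)(11) = -27
E→F: (-20)(6) − (-4)(-13) = -172
F→A: (-4)(20) − (-19)(6) = 34
Σ = -1014
Area = |Σ|/2 = 507.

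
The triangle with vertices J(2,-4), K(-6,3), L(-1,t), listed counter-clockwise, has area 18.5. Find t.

The doubled signed area Σ (x_i y_{i+1} − x_{i+1} y_i) is linear in t.
With t=0 it equals -11; the coefficient of t is -8 (from the two edges through L).
So -8·t + -11 = 2·18.5 = 37 ⇒ t = -6.

-6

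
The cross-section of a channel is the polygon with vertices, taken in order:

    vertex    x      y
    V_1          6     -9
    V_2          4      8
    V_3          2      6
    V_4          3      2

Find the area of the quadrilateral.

19.5

Apply Gauss's area formula: 2A = Σ (x_i·y_{i+1} − x_{i+1}·y_i), indices taken mod 4.
Cross-terms: 84, 8, -14, -39  ⇒  Σ = 39
Area = |Σ|/2 = 19.5.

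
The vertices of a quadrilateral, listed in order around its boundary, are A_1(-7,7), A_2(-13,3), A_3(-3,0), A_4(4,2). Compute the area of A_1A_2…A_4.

Σ = (70) + (9) + (-6) + (42) = 115
Area = |Σ|/2 = 57.5.

57.5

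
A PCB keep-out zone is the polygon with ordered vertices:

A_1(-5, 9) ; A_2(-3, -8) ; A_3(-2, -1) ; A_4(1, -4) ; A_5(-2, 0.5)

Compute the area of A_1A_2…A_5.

Σ = (67) + (-13) + (9) + (-7.5) + (-15.5) = 40
Area = |Σ|/2 = 20.

20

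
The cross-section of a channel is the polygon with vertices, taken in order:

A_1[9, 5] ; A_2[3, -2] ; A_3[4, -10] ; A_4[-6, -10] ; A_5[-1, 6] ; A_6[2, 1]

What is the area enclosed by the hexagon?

106.5

Apply the shoelace (surveyor's) formula: 2A = Σ (x_i·y_{i+1} − x_{i+1}·y_i), indices taken mod 6.
Σ = (-33) + (-22) + (-100) + (-46) + (-13) + (1) = -213
Area = |Σ|/2 = 106.5.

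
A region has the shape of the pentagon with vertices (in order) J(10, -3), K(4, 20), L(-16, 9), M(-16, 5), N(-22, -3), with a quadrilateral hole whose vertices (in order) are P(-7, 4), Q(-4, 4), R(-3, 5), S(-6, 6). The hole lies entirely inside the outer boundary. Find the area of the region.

438

Outer boundary:
J→K: (10)(20) − (4)(-3) = 212
K→L: (4)(9) − (-16)(20) = 356
L→M: (-16)(5) − (-16)(9) = 64
M→N: (-16)(-3) − (-22)(5) = 158
N→J: (-22)(-3) − (10)(-3) = 96
Σ = 886
Area = |Σ|/2 = 443.
Hole:
Apply the shoelace formula: 2A = Σ (x_i·y_{i+1} − x_{i+1}·y_i), indices taken mod 4.
Σ = (-12) + (-8) + (12) + (18) = 10
Area = |Σ|/2 = 5.
Net area = 443 − 5 = 438.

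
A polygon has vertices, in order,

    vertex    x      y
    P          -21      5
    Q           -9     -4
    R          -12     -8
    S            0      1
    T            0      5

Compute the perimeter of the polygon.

60

|PQ| = √((12)² + (-9)²) = √225 = 15
|QR| = √((-3)² + (-4)²) = √25 = 5
|RS| = √((12)² + (9)²) = √225 = 15
|ST| = √((0)² + (4)²) = √16 = 4
|TP| = √((-21)² + (0)²) = √441 = 21
Perimeter = 15 + 5 + 15 + 4 + 21 = 60.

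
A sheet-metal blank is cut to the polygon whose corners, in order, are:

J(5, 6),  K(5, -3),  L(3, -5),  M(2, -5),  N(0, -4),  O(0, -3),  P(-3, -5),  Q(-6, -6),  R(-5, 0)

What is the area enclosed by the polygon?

77.5

Apply the surveyor's formula: 2A = Σ (x_i·y_{i+1} − x_{i+1}·y_i), indices taken mod 9.
Cross-terms: -45, -16, -5, -8, 0, -9, -12, -30, -30  ⇒  Σ = -155
Area = |Σ|/2 = 77.5.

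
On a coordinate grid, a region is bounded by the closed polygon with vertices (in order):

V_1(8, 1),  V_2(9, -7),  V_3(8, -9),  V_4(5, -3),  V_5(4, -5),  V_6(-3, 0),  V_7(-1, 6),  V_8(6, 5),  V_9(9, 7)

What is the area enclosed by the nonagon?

103

Apply the shoelace (surveyor's) formula: 2A = Σ (x_i·y_{i+1} − x_{i+1}·y_i), indices taken mod 9.
V_1→V_2: (8)(-7) − (9)(1) = -65
V_2→V_3: (9)(-9) − (8)(-7) = -25
V_3→V_4: (8)(-3) − (5)(-9) = 21
V_4→V_5: (5)(-5) − (4)(-3) = -13
V_5→V_6: (4)(0) − (-3)(-5) = -15
V_6→V_7: (-3)(6) − (-1)(0) = -18
V_7→V_8: (-1)(5) − (6)(6) = -41
V_8→V_9: (6)(7) − (9)(5) = -3
V_9→V_1: (9)(1) − (8)(7) = -47
Σ = -206
Area = |Σ|/2 = 103.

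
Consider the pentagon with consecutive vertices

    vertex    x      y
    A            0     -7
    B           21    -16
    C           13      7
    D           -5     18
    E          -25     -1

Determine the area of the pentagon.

700.5

Σ = (147) + (355) + (269) + (455) + (175) = 1401
Area = |Σ|/2 = 700.5.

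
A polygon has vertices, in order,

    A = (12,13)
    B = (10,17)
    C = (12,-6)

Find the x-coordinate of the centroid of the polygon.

Apply the shoelace formula. First the cross-terms c_i = x_i·y_{i+1} − x_{i+1}·y_i:
  74, -264, 228  ⇒  2A = 38, A = 19.
Then Σ (x_i + x_{i+1})·c_i = 1292, so x̄ = 1292 / (6·19) = 34/3.

34/3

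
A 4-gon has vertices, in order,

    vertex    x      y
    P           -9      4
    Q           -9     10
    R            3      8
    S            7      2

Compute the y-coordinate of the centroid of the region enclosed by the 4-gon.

88/15

Apply Gauss's area formula. First the cross-terms c_i = x_i·y_{i+1} − x_{i+1}·y_i:
  -54, -102, -50, 46  ⇒  2A = -160, A = -80.
Then Σ (y_i + y_{i+1})·c_i = -2816, so ȳ = -2816 / (6·(-80)) = 88/15.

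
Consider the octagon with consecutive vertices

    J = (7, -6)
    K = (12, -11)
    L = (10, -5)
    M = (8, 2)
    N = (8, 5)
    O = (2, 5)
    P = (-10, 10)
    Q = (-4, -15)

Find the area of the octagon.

274

Apply Gauss's area formula: 2A = Σ (x_i·y_{i+1} − x_{i+1}·y_i), indices taken mod 8.
Σ = (-5) + (50) + (60) + (24) + (30) + (70) + (190) + (129) = 548
Area = |Σ|/2 = 274.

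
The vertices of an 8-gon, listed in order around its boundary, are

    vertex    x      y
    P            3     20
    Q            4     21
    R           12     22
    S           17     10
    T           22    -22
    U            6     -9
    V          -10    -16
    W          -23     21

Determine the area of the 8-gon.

Apply Gauss's area formula: 2A = Σ (x_i·y_{i+1} − x_{i+1}·y_i), indices taken mod 8.
Σ = (-17) + (-164) + (-254) + (-594) + (-66) + (-186) + (-578) + (-523) = -2382
Area = |Σ|/2 = 1191.

1191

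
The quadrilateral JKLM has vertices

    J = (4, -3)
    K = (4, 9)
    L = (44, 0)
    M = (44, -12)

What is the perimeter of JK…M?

106

|JK| = √((0)² + (12)²) = √144 = 12
|KL| = √((40)² + (-9)²) = √1681 = 41
|LM| = √((0)² + (-12)²) = √144 = 12
|MJ| = √((-40)² + (9)²) = √1681 = 41
Perimeter = 12 + 41 + 12 + 41 = 106.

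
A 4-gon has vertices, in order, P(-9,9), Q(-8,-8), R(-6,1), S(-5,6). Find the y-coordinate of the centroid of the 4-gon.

Apply the shoelace formula. First the cross-terms c_i = x_i·y_{i+1} − x_{i+1}·y_i:
  144, -56, -31, 9  ⇒  2A = 66, A = 33.
Then Σ (y_i + y_{i+1})·c_i = 454, so ȳ = 454 / (6·33) = 227/99.

227/99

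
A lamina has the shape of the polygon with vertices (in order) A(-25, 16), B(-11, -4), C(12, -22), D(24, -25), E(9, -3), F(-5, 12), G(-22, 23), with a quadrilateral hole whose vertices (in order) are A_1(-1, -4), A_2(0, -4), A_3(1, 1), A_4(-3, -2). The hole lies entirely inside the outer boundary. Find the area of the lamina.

696.5

Outer boundary:
Apply the shoelace (surveyor's) formula: 2A = Σ (x_i·y_{i+1} − x_{i+1}·y_i), indices taken mod 7.
Cross-terms: 276, 290, 228, 153, 93, 149, 223  ⇒  Σ = 1412
Area = |Σ|/2 = 706.
Hole:
Σ = (4) + (4) + (1) + (10) = 19
Area = |Σ|/2 = 9.5.
Net area = 706 − 9.5 = 696.5.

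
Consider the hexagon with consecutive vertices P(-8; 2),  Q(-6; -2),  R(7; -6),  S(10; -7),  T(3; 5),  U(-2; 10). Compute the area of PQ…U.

138

Σ = (28) + (50) + (11) + (71) + (40) + (76) = 276
Area = |Σ|/2 = 138.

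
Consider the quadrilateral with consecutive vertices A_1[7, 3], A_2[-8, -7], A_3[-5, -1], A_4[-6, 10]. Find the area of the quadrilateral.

Σ = (-25) + (-27) + (-56) + (-88) = -196
Area = |Σ|/2 = 98.

98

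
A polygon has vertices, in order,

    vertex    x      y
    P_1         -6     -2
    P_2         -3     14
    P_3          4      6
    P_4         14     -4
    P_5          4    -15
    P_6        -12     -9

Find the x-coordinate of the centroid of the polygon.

13/12

Apply the shoelace formula. First the cross-terms c_i = x_i·y_{i+1} − x_{i+1}·y_i:
  -90, -74, -100, -194, -216, -30  ⇒  2A = -704, A = -352.
Then Σ (x_i + x_{i+1})·c_i = -2288, so x̄ = -2288 / (6·(-352)) = 13/12.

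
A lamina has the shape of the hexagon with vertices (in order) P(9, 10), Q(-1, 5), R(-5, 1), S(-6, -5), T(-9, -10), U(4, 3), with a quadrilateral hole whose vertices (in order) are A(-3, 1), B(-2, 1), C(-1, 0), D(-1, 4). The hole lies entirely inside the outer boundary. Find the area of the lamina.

72

Outer boundary:
Apply Gauss's area formula: 2A = Σ (x_i·y_{i+1} − x_{i+1}·y_i), indices taken mod 6.
Σ = (55) + (24) + (31) + (15) + (13) + (13) = 151
Area = |Σ|/2 = 75.5.
Hole:
Cross-terms: -1, 1, -4, 11  ⇒  Σ = 7
Area = |Σ|/2 = 3.5.
Net area = 75.5 − 3.5 = 72.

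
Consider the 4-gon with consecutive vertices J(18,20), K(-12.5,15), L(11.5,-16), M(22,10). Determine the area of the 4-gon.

Apply the shoelace (surveyor's) formula: 2A = Σ (x_i·y_{i+1} − x_{i+1}·y_i), indices taken mod 4.
Σ = (520) + (27.5) + (467) + (260) = 1274.5
Area = |Σ|/2 = 637.25.

637.25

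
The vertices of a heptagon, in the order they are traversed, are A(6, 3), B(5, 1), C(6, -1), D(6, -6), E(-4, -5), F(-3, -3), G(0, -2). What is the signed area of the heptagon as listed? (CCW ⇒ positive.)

Σ = (-9) + (-11) + (-30) + (-54) + (-3) + (6) + (12) = -89
Signed area = Σ/2 = -44.5 (negative ⇒ clockwise traversal).

-44.5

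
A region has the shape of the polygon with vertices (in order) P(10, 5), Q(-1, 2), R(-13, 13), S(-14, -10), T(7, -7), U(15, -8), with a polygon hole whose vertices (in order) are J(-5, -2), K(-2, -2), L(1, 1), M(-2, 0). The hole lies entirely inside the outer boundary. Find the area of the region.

Outer boundary:
Apply the shoelace (surveyor's) formula: 2A = Σ (x_i·y_{i+1} − x_{i+1}·y_i), indices taken mod 6.
Σ = (25) + (13) + (312) + (168) + (49) + (155) = 722
Area = |Σ|/2 = 361.
Hole:
Σ = (6) + (0) + (2) + (4) = 12
Area = |Σ|/2 = 6.
Net area = 361 − 6 = 355.

355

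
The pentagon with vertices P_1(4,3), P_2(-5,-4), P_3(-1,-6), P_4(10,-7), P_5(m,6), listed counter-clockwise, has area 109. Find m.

The doubled signed area Σ (x_i y_{i+1} − x_{i+1} y_i) is linear in m.
With m=0 it equals 128; the coefficient of m is 10 (from the two edges through P_5).
So 10·m + 128 = 2·109 = 218 ⇒ m = 9.

9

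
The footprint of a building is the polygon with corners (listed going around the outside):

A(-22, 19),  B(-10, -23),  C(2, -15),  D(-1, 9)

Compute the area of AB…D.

537

Σ = (696) + (196) + (3) + (179) = 1074
Area = |Σ|/2 = 537.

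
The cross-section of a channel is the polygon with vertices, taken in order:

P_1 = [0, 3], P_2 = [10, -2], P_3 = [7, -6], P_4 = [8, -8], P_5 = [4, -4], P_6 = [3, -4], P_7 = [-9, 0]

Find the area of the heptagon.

75.5

Apply the surveyor's formula: 2A = Σ (x_i·y_{i+1} − x_{i+1}·y_i), indices taken mod 7.
Cross-terms: -30, -46, -8, 0, -4, -36, -27  ⇒  Σ = -151
Area = |Σ|/2 = 75.5.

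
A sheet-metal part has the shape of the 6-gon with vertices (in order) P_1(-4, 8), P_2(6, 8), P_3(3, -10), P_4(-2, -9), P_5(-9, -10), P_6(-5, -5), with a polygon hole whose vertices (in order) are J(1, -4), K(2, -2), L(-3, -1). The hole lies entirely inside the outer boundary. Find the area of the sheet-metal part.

Outer boundary:
Cross-terms: -80, -84, -47, -61, -5, -60  ⇒  Σ = -337
Area = |Σ|/2 = 168.5.
Hole:
Σ = (6) + (-8) + (13) = 11
Area = |Σ|/2 = 5.5.
Net area = 168.5 − 5.5 = 163.

163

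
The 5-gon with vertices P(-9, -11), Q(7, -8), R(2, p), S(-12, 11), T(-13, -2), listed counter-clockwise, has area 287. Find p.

The doubled signed area Σ (x_i y_{i+1} − x_{i+1} y_i) is linear in p.
With p=0 it equals 479; the coefficient of p is 19 (from the two edges through R).
So 19·p + 479 = 2·287 = 574 ⇒ p = 5.

5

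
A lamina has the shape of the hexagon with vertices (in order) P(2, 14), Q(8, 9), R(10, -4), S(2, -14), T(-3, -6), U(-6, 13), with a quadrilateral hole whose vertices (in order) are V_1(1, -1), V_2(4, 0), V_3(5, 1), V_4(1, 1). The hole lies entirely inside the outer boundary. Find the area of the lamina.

288.5

Outer boundary:
Apply Gauss's area formula: 2A = Σ (x_i·y_{i+1} − x_{i+1}·y_i), indices taken mod 6.
Σ = (-94) + (-122) + (-132) + (-54) + (-75) + (-110) = -587
Area = |Σ|/2 = 293.5.
Hole:
Apply the shoelace (surveyor's) formula: 2A = Σ (x_i·y_{i+1} − x_{i+1}·y_i), indices taken mod 4.
Σ = (4) + (4) + (4) + (-2) = 10
Area = |Σ|/2 = 5.
Net area = 293.5 − 5 = 288.5.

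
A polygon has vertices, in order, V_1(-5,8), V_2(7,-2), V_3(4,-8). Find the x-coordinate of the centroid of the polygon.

2

Apply the shoelace formula. First the cross-terms c_i = x_i·y_{i+1} − x_{i+1}·y_i:
  -46, -48, -8  ⇒  2A = -102, A = -51.
Then Σ (x_i + x_{i+1})·c_i = -612, so x̄ = -612 / (6·(-51)) = 2.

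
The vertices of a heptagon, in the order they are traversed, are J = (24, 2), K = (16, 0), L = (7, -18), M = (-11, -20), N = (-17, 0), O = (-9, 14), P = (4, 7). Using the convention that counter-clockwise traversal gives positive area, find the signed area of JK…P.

Apply the shoelace (surveyor's) formula: 2A = Σ (x_i·y_{i+1} − x_{i+1}·y_i), indices taken mod 7.
Σ = (-32) + (-288) + (-338) + (-340) + (-238) + (-119) + (-160) = -1515
Signed area = Σ/2 = -757.5 (negative ⇒ clockwise traversal).

-757.5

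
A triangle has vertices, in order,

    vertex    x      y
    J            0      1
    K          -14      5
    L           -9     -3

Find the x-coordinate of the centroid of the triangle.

-23/3

Apply the shoelace formula. First the cross-terms c_i = x_i·y_{i+1} − x_{i+1}·y_i:
  14, 87, -9  ⇒  2A = 92, A = 46.
Then Σ (x_i + x_{i+1})·c_i = -2116, so x̄ = -2116 / (6·46) = -23/3.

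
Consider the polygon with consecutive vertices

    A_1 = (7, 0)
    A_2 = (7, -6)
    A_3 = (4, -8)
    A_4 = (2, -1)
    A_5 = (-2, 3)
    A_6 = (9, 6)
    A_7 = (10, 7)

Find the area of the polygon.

71.5

Apply the surveyor's formula: 2A = Σ (x_i·y_{i+1} − x_{i+1}·y_i), indices taken mod 7.
Σ = (-42) + (-32) + (12) + (4) + (-39) + (3) + (-49) = -143
Area = |Σ|/2 = 71.5.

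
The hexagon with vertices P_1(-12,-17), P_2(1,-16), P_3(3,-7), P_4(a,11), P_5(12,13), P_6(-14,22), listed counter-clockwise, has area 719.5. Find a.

17

Write out the shoelace sum; only the two edges meeting at P_4 involve a:
2·Area = [(3·11 − a·(-7)) + (a·13 − 12·11)] + 1198
       = 20·a + 1099 = 1439
⇒ a = 17.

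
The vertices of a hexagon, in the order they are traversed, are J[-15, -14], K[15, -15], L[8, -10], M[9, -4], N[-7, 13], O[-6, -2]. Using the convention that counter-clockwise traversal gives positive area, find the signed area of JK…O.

349

Apply the surveyor's formula: 2A = Σ (x_i·y_{i+1} − x_{i+1}·y_i), indices taken mod 6.
Σ = (435) + (-30) + (58) + (89) + (92) + (54) = 698
Signed area = Σ/2 = 349 (positive ⇒ counter-clockwise traversal).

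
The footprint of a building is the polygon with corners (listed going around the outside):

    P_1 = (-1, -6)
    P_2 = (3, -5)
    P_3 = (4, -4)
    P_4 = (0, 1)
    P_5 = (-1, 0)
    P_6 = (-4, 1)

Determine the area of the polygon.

Σ = (23) + (8) + (4) + (1) + (-1) + (25) = 60
Area = |Σ|/2 = 30.

30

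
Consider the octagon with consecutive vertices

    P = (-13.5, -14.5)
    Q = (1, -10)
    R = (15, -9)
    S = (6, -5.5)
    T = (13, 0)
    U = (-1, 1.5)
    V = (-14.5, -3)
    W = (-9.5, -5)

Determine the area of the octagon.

Apply the shoelace formula: 2A = Σ (x_i·y_{i+1} − x_{i+1}·y_i), indices taken mod 8.
Cross-terms: 149.5, 141, -28.5, 71.5, 19.5, 24.75, 44, 70.25  ⇒  Σ = 492
Area = |Σ|/2 = 246.

246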